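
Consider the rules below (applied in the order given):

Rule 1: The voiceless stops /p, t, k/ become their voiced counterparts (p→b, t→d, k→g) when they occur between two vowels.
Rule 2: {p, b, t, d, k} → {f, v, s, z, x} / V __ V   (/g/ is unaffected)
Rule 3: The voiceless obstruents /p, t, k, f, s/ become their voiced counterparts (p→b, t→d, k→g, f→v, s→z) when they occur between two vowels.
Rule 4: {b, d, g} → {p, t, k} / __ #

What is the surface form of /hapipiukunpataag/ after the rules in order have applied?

haviviugunpazaak

Rule 1 (intervocalic voicing): /p/ is a voiceless stop between vowels /a/ and /i/, so it voices to [b]. /p/ is a voiceless stop between vowels /i/ and /i/, so it voices to [b]. /k/ is a voiceless stop between vowels /u/ and /u/, so it voices to [g]. /t/ is a voiceless stop between vowels /a/ and /a/, so it voices to [d]. /hapipiukunpataag/ → habibiugunpadaag.
Rule 2 (intervocalic spirantization): /b/ is a stop between vowels /a/ and /i/, so it spirantizes to the fricative [v]. /b/ is a stop between vowels /i/ and /i/, so it spirantizes to the fricative [v]. /d/ is a stop between vowels /a/ and /a/, so it spirantizes to the fricative [z]. /habibiugunpadaag/ → haviviugunpazaag.
Rule 3 (intervocalic voicing): no segment meets the environment; /haviviugunpazaag/ is unchanged.
Rule 4 (final devoicing): /g/ is a voiced stop in word-final position, so it devoices to [k]. /haviviugunpazaag/ → haviviugunpazaak.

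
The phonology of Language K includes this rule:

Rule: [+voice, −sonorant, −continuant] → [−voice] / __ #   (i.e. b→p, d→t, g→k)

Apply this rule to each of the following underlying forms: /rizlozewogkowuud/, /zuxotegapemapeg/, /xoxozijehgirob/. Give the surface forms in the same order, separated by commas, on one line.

rizlozewogkowuut, zuxotegapemapek, xoxozijehgirop

/rizlozewogkowuud/: /d/ is a voiced stop in word-final position, so it devoices to [t]. → [rizlozewogkowuut].
/zuxotegapemapeg/: /g/ is a voiced stop in word-final position, so it devoices to [k]. → [zuxotegapemapek].
/xoxozijehgirob/: /b/ is a voiced stop in word-final position, so it devoices to [p]. → [xoxozijehgirop].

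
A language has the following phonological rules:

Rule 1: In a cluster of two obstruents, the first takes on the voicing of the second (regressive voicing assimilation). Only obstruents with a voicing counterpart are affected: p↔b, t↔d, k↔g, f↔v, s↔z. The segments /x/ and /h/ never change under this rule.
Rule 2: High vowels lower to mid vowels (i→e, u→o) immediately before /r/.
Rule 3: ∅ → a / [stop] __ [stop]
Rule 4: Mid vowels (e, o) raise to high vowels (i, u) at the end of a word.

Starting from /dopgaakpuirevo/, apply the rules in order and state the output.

dobagaakapuerevu

Rule 1 (regressive voicing assimilation): /p/ precedes the voiced obstruent /g/, so it voices to [b] by assimilation. /dopgaakpuirevo/ → dobgaakpuirevo.
Rule 2 (pre-rhotic lowering): /i/ is a high vowel immediately before /r/, so it lowers to [e]. /dobgaakpuirevo/ → dobgaakpuerevo.
Rule 3 (stop-cluster a-epenthesis): /b/ and /g/ form a stop–stop cluster, so [a] is inserted between them. /k/ and /p/ form a stop–stop cluster, so [a] is inserted between them. /dobgaakpuerevo/ → dobagaakapuerevo.
Rule 4 (final vowel raising): /o/ is a mid vowel in word-final position, so it raises to [u]. /dobagaakapuerevo/ → dobagaakapuerevu.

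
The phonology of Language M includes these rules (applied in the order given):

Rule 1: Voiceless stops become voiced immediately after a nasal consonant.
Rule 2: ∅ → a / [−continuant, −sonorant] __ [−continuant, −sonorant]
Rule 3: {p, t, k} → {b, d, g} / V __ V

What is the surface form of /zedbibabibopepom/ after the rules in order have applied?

zedabibabibobebom

Rule 1 (post-nasal voicing): no segment meets the environment; /zedbibabibopepom/ is unchanged.
Rule 2 (stop-cluster a-epenthesis): /d/ and /b/ form a stop–stop cluster, so [a] is inserted between them. /zedbibabibopepom/ → zedabibabibopepom.
Rule 3 (intervocalic voicing): /p/ is a voiceless stop between vowels /o/ and /e/, so it voices to [b]. /p/ is a voiceless stop between vowels /e/ and /o/, so it voices to [b]. /zedabibabibopepom/ → zedabibabibobebom.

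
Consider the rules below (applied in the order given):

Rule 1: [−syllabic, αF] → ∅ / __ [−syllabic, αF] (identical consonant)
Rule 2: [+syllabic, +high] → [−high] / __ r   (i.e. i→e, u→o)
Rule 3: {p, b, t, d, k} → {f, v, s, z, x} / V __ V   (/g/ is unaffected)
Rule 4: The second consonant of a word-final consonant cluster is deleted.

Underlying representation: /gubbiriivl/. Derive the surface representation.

Rule 1 (degemination): /bb/ is a geminate; the first /b/ deletes. /gubbiriivl/ → gubiriivl.
Rule 2 (pre-rhotic lowering): /i/ is a high vowel immediately before /r/, so it lowers to [e]. /gubiriivl/ → guberiivl.
Rule 3 (intervocalic spirantization): /b/ is a stop between vowels /u/ and /e/, so it spirantizes to the fricative [v]. /guberiivl/ → guveriivl.
Rule 4 (final cluster simplification): /l/ is the second consonant of a word-final cluster /vl/, so it deletes. /guveriivl/ → guveriiv.

guveriiv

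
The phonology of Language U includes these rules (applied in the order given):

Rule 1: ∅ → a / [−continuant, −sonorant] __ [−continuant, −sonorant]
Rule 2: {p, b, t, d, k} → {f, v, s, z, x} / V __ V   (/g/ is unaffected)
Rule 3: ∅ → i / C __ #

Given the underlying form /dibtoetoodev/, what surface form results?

divasoesoozevi

Rule 1 (stop-cluster a-epenthesis): /b/ and /t/ form a stop–stop cluster, so [a] is inserted between them. /dibtoetoodev/ → dibatoetoodev.
Rule 2 (intervocalic spirantization): /b/ is a stop between vowels /i/ and /a/, so it spirantizes to the fricative [v]. /t/ is a stop between vowels /a/ and /o/, so it spirantizes to the fricative [s]. /t/ is a stop between vowels /e/ and /o/, so it spirantizes to the fricative [s]. /d/ is a stop between vowels /o/ and /e/, so it spirantizes to the fricative [z]. /dibatoetoodev/ → divasoesoozev.
Rule 3 (final i-epenthesis): the form ends in the consonant /v/, so [i] is inserted word-finally. /divasoesoozev/ → divasoesoozevi.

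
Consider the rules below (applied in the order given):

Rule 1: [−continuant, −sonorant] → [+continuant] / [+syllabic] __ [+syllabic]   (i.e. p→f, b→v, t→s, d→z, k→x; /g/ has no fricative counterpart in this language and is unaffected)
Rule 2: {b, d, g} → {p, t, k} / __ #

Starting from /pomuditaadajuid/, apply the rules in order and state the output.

Rule 1 (intervocalic spirantization): /d/ is a stop between vowels /u/ and /i/, so it spirantizes to the fricative [z]. /t/ is a stop between vowels /i/ and /a/, so it spirantizes to the fricative [s]. /d/ is a stop between vowels /a/ and /a/, so it spirantizes to the fricative [z]. /pomuditaadajuid/ → pomuzisaazajuid.
Rule 2 (final devoicing): /d/ is a voiced stop in word-final position, so it devoices to [t]. /pomuzisaazajuid/ → pomuzisaazajuit.

pomuzisaazajuit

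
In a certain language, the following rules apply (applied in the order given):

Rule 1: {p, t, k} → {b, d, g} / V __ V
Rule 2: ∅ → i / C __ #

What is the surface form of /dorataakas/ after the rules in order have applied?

doradaagasi

Rule 1 (intervocalic voicing): /t/ is a voiceless stop between vowels /a/ and /a/, so it voices to [d]. /k/ is a voiceless stop between vowels /a/ and /a/, so it voices to [g]. /dorataakas/ → doradaagas.
Rule 2 (final i-epenthesis): the form ends in the consonant /s/, so [i] is inserted word-finally. /doradaagas/ → doradaagasi.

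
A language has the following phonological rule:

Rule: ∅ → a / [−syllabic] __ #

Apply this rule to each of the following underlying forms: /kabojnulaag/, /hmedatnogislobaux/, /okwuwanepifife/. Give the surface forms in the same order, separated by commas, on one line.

/kabojnulaag/: the form ends in the consonant /g/, so [a] is inserted word-finally. → [kabojnulaaga].
/hmedatnogislobaux/: the form ends in the consonant /x/, so [a] is inserted word-finally. → [hmedatnogislobauxa].
/okwuwanepifife/: the rule's environment is not met; surfaces unchanged as [okwuwanepifife].

kabojnulaaga, hmedatnogislobauxa, okwuwanepifife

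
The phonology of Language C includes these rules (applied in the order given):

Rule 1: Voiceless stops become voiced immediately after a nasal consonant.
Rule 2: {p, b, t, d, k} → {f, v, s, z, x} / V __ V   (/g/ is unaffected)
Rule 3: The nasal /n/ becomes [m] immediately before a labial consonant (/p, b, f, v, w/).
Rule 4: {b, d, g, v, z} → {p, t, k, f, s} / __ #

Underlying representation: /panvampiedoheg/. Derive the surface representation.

pamvambiezohek

Rule 1 (post-nasal voicing): /p/ is a voiceless stop immediately after the nasal /m/, so it voices to [b]. /panvampiedoheg/ → panvambiedoheg.
Rule 2 (intervocalic spirantization): /d/ is a stop between vowels /e/ and /o/, so it spirantizes to the fricative [z]. /panvambiedoheg/ → panvambiezoheg.
Rule 3 (nasal place assimilation): /n/ precedes the labial consonant /v/, so it assimilates in place to [m]. /panvambiezoheg/ → pamvambiezoheg.
Rule 4 (final devoicing): /g/ is a voiced obstruent in word-final position, so it devoices to [k]. /pamvambiezoheg/ → pamvambiezohek.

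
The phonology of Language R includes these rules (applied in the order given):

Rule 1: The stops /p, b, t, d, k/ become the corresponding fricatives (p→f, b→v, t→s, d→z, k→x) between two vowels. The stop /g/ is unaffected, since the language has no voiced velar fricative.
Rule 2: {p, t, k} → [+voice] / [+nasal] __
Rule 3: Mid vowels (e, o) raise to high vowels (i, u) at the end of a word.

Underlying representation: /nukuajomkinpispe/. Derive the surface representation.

nuxuajomginbispi

Rule 1 (intervocalic spirantization): /k/ is a stop between vowels /u/ and /u/, so it spirantizes to the fricative [x]. /nukuajomkinpispe/ → nuxuajomkinpispe.
Rule 2 (post-nasal voicing): /k/ is a voiceless stop immediately after the nasal /m/, so it voices to [g]. /p/ is a voiceless stop immediately after the nasal /n/, so it voices to [b]. /nuxuajomkinpispe/ → nuxuajomginbispe.
Rule 3 (final vowel raising): /e/ is a mid vowel in word-final position, so it raises to [i]. /nuxuajomginbispe/ → nuxuajomginbispi.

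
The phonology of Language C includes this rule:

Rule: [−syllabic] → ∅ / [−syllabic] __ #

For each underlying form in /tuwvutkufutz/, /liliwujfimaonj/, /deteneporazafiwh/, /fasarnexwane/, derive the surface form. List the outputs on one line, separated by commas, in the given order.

tuwvutkufut, liliwujfimaon, deteneporazafiw, fasarnexwane

/tuwvutkufutz/: /z/ is the second consonant of a word-final cluster /tz/, so it deletes. → [tuwvutkufut].
/liliwujfimaonj/: /j/ is the second consonant of a word-final cluster /nj/, so it deletes. → [liliwujfimaon].
/deteneporazafiwh/: /h/ is the second consonant of a word-final cluster /wh/, so it deletes. → [deteneporazafiw].
/fasarnexwane/: the rule's environment is not met; surfaces unchanged as [fasarnexwane].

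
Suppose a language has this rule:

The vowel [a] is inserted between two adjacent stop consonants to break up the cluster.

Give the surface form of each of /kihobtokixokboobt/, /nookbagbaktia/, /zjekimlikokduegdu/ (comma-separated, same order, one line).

/kihobtokixokboobt/: /b/ and /t/ form a stop–stop cluster, so [a] is inserted between them. /k/ and /b/ form a stop–stop cluster, so [a] is inserted between them. /b/ and /t/ form a stop–stop cluster, so [a] is inserted between them. → [kihobatokixokaboobat].
/nookbagbaktia/: /k/ and /b/ form a stop–stop cluster, so [a] is inserted between them. /g/ and /b/ form a stop–stop cluster, so [a] is inserted between them. /k/ and /t/ form a stop–stop cluster, so [a] is inserted between them. → [nookabagabakatia].
/zjekimlikokduegdu/: /k/ and /d/ form a stop–stop cluster, so [a] is inserted between them. /g/ and /d/ form a stop–stop cluster, so [a] is inserted between them. → [zjekimlikokaduegadu].

kihobatokixokaboobat, nookabagabakatia, zjekimlikokaduegadu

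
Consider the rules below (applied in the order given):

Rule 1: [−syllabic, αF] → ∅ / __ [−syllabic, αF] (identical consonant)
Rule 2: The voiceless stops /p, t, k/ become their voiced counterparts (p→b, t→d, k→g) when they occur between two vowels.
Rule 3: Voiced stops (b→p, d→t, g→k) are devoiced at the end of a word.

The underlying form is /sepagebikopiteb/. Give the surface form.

sebagebigobidep

Rule 1 (degemination): no segment meets the environment; /sepagebikopiteb/ is unchanged.
Rule 2 (intervocalic voicing): /p/ is a voiceless stop between vowels /e/ and /a/, so it voices to [b]. /k/ is a voiceless stop between vowels /i/ and /o/, so it voices to [g]. /p/ is a voiceless stop between vowels /o/ and /i/, so it voices to [b]. /t/ is a voiceless stop between vowels /i/ and /e/, so it voices to [d]. /sepagebikopiteb/ → sebagebigobideb.
Rule 3 (final devoicing): /b/ is a voiced stop in word-final position, so it devoices to [p]. /sebagebigobideb/ → sebagebigobidep.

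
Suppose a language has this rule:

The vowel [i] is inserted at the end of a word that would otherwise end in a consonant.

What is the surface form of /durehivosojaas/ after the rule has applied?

durehivosojaasi

the form ends in the consonant /s/, so [i] is inserted word-finally.
Surface form: [durehivosojaasi].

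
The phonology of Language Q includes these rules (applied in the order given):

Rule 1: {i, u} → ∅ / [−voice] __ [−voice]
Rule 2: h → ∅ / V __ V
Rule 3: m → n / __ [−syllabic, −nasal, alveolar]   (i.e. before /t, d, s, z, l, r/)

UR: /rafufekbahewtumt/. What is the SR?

Rule 1 (high vowel syncope): /u/ is a high vowel flanked by voiceless consonants /f/ and /f/, so it deletes. /rafufekbahewtumt/ → raffekbahewtumt.
Rule 2 (intervocalic h-deletion): /h/ occurs between vowels /a/ and /e/, so it deletes. /raffekbahewtumt/ → raffekbaewtumt.
Rule 3 (nasal place assimilation): /m/ precedes the alveolar consonant /t/, so it assimilates in place to [n]. /raffekbaewtumt/ → raffekbaewtunt.

raffekbaewtunt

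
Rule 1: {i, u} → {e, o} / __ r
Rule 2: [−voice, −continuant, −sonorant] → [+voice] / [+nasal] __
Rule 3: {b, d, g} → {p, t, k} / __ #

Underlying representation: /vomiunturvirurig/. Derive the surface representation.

vomiundorverorik

Rule 1 (pre-rhotic lowering): /u/ is a high vowel immediately before /r/, so it lowers to [o]. /i/ is a high vowel immediately before /r/, so it lowers to [e]. /u/ is a high vowel immediately before /r/, so it lowers to [o]. /vomiunturvirurig/ → vomiuntorverorig.
Rule 2 (post-nasal voicing): /t/ is a voiceless stop immediately after the nasal /n/, so it voices to [d]. /vomiuntorverorig/ → vomiundorverorig.
Rule 3 (final devoicing): /g/ is a voiced stop in word-final position, so it devoices to [k]. /vomiundorverorig/ → vomiundorverorik.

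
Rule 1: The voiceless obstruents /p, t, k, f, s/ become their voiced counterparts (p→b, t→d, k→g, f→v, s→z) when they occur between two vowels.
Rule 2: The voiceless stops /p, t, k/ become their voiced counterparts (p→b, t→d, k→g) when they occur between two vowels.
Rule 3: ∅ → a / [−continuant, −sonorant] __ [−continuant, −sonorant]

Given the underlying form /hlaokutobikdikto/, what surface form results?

hlaogudobikadikato

Rule 1 (intervocalic voicing): /k/ is a voiceless obstruent between vowels /o/ and /u/, so it voices to [g]. /t/ is a voiceless obstruent between vowels /u/ and /o/, so it voices to [d]. /hlaokutobikdikto/ → hlaogudobikdikto.
Rule 2 (intervocalic voicing): no segment meets the environment; /hlaogudobikdikto/ is unchanged.
Rule 3 (stop-cluster a-epenthesis): /k/ and /d/ form a stop–stop cluster, so [a] is inserted between them. /k/ and /t/ form a stop–stop cluster, so [a] is inserted between them. /hlaogudobikdikto/ → hlaogudobikadikato.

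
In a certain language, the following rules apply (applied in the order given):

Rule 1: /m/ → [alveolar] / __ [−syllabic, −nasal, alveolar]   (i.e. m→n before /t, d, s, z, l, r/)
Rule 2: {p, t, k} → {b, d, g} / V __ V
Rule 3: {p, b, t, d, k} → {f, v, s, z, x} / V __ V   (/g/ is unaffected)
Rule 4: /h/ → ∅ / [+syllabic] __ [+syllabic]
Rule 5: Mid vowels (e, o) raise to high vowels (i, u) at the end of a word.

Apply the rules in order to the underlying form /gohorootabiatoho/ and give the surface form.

Rule 1 (nasal place assimilation): no segment meets the environment; /gohorootabiatoho/ is unchanged.
Rule 2 (intervocalic voicing): /t/ is a voiceless stop between vowels /o/ and /a/, so it voices to [d]. /t/ is a voiceless stop between vowels /a/ and /o/, so it voices to [d]. /gohorootabiatoho/ → gohoroodabiadoho.
Rule 3 (intervocalic spirantization): /d/ is a stop between vowels /o/ and /a/, so it spirantizes to the fricative [z]. /b/ is a stop between vowels /a/ and /i/, so it spirantizes to the fricative [v]. /d/ is a stop between vowels /a/ and /o/, so it spirantizes to the fricative [z]. /gohoroodabiadoho/ → gohoroozaviazoho.
Rule 4 (intervocalic h-deletion): /h/ occurs between vowels /o/ and /o/, so it deletes. /h/ occurs between vowels /o/ and /o/, so it deletes. /gohoroozaviazoho/ → gooroozaviazoo.
Rule 5 (final vowel raising): /o/ is a mid vowel in word-final position, so it raises to [u]. /gooroozaviazoo/ → gooroozaviazou.

gooroozaviazou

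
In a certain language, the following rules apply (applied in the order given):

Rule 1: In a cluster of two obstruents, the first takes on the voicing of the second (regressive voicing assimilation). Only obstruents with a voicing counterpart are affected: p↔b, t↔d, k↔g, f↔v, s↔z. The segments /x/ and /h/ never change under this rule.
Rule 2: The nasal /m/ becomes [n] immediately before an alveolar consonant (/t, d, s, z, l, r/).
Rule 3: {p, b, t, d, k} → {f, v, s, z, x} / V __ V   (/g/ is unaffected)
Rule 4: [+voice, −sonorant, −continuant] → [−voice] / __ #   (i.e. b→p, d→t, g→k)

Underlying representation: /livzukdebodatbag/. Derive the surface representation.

Rule 1 (regressive voicing assimilation): /k/ precedes the voiced obstruent /d/, so it voices to [g] by assimilation. /t/ precedes the voiced obstruent /b/, so it voices to [d] by assimilation. /livzukdebodatbag/ → livzugdebodadbag.
Rule 2 (nasal place assimilation): no segment meets the environment; /livzugdebodadbag/ is unchanged.
Rule 3 (intervocalic spirantization): /b/ is a stop between vowels /e/ and /o/, so it spirantizes to the fricative [v]. /d/ is a stop between vowels /o/ and /a/, so it spirantizes to the fricative [z]. /livzugdebodadbag/ → livzugdevozadbag.
Rule 4 (final devoicing): /g/ is a voiced stop in word-final position, so it devoices to [k]. /livzugdevozadbag/ → livzugdevozadbak.

livzugdevozadbak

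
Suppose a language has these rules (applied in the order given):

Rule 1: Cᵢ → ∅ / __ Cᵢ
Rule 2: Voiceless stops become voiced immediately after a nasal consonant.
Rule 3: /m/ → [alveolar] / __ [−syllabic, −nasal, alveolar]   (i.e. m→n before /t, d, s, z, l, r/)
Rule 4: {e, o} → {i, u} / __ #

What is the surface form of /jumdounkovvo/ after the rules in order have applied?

jundoungovu

Rule 1 (degemination): /vv/ is a geminate; the first /v/ deletes. /jumdounkovvo/ → jumdounkovo.
Rule 2 (post-nasal voicing): /k/ is a voiceless stop immediately after the nasal /n/, so it voices to [g]. /jumdounkovo/ → jumdoungovo.
Rule 3 (nasal place assimilation): /m/ precedes the alveolar consonant /d/, so it assimilates in place to [n]. /jumdoungovo/ → jundoungovo.
Rule 4 (final vowel raising): /o/ is a mid vowel in word-final position, so it raises to [u]. /jundoungovo/ → jundoungovu.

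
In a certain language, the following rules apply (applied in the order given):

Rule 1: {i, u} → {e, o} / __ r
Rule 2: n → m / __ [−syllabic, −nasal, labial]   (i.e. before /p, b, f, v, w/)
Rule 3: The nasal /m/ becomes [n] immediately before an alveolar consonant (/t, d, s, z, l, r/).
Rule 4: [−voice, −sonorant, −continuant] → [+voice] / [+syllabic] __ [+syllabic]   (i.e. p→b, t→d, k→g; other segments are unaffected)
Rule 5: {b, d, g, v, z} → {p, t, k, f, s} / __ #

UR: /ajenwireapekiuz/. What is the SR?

Rule 1 (pre-rhotic lowering): /i/ is a high vowel immediately before /r/, so it lowers to [e]. /ajenwireapekiuz/ → ajenwereapekiuz.
Rule 2 (nasal place assimilation): /n/ precedes the labial consonant /w/, so it assimilates in place to [m]. /ajenwereapekiuz/ → ajemwereapekiuz.
Rule 3 (nasal place assimilation): no segment meets the environment; /ajemwereapekiuz/ is unchanged.
Rule 4 (intervocalic voicing): /p/ is a voiceless stop between vowels /a/ and /e/, so it voices to [b]. /k/ is a voiceless stop between vowels /e/ and /i/, so it voices to [g]. /ajemwereapekiuz/ → ajemwereabegiuz.
Rule 5 (final devoicing): /z/ is a voiced obstruent in word-final position, so it devoices to [s]. /ajemwereabegiuz/ → ajemwereabegius.

ajemwereabegius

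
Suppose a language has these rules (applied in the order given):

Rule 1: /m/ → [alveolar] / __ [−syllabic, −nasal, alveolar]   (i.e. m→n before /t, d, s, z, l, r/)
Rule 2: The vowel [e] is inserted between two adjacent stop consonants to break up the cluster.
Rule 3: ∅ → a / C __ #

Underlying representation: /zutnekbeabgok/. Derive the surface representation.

Rule 1 (nasal place assimilation): no segment meets the environment; /zutnekbeabgok/ is unchanged.
Rule 2 (stop-cluster e-epenthesis): /k/ and /b/ form a stop–stop cluster, so [e] is inserted between them. /b/ and /g/ form a stop–stop cluster, so [e] is inserted between them. /zutnekbeabgok/ → zutnekebeabegok.
Rule 3 (final a-epenthesis): the form ends in the consonant /k/, so [a] is inserted word-finally. /zutnekebeabegok/ → zutnekebeabegoka.

zutnekebeabegoka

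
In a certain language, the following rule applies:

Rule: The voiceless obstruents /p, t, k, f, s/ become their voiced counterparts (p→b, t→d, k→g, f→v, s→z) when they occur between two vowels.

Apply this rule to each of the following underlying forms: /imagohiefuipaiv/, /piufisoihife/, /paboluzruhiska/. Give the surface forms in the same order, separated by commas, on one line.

/imagohiefuipaiv/: /f/ is a voiceless obstruent between vowels /e/ and /u/, so it voices to [v]. /p/ is a voiceless obstruent between vowels /i/ and /a/, so it voices to [b]. → [imagohievuibaiv].
/piufisoihife/: /f/ is a voiceless obstruent between vowels /u/ and /i/, so it voices to [v]. /s/ is a voiceless obstruent between vowels /i/ and /o/, so it voices to [z]. /f/ is a voiceless obstruent between vowels /i/ and /e/, so it voices to [v]. → [piuvizoihive].
/paboluzruhiska/: the rule's environment is not met; surfaces unchanged as [paboluzruhiska].

imagohievuibaiv, piuvizoihive, paboluzruhiska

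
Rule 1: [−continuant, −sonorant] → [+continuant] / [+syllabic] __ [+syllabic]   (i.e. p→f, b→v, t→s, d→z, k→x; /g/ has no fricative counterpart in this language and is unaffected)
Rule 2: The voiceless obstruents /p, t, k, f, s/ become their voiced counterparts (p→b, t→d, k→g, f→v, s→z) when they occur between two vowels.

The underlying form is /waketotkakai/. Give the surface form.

waxezotkaxai

Rule 1 (intervocalic spirantization): /k/ is a stop between vowels /a/ and /e/, so it spirantizes to the fricative [x]. /t/ is a stop between vowels /e/ and /o/, so it spirantizes to the fricative [s]. /k/ is a stop between vowels /a/ and /a/, so it spirantizes to the fricative [x]. /waketotkakai/ → waxesotkaxai.
Rule 2 (intervocalic voicing): /s/ is a voiceless obstruent between vowels /e/ and /o/, so it voices to [z]. /waxesotkaxai/ → waxezotkaxai.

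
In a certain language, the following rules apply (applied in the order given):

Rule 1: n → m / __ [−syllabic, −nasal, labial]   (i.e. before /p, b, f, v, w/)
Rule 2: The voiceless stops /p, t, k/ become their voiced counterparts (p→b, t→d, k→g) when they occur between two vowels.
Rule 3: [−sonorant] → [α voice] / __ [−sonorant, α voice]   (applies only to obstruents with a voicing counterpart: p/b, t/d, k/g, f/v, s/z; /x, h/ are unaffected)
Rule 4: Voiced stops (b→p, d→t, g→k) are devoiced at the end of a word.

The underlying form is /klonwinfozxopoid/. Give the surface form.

Rule 1 (nasal place assimilation): /n/ precedes the labial consonant /w/, so it assimilates in place to [m]. /n/ precedes the labial consonant /f/, so it assimilates in place to [m]. /klonwinfozxopoid/ → klomwimfozxopoid.
Rule 2 (intervocalic voicing): /p/ is a voiceless stop between vowels /o/ and /o/, so it voices to [b]. /klomwimfozxopoid/ → klomwimfozxoboid.
Rule 3 (regressive voicing assimilation): /z/ precedes the voiceless obstruent /x/, so it devoices to [s] by assimilation. /klomwimfozxoboid/ → klomwimfosxoboid.
Rule 4 (final devoicing): /d/ is a voiced stop in word-final position, so it devoices to [t]. /klomwimfosxoboid/ → klomwimfosxoboit.

klomwimfosxoboit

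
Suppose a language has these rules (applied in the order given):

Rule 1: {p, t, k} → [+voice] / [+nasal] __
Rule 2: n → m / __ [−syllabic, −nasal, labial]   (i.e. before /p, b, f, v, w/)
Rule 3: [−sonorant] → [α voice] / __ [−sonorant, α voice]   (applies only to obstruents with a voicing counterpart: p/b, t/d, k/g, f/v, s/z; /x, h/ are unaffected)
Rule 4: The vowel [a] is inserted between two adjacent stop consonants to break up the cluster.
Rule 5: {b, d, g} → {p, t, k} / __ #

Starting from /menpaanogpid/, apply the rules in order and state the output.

Rule 1 (post-nasal voicing): /p/ is a voiceless stop immediately after the nasal /n/, so it voices to [b]. /menpaanogpid/ → menbaanogpid.
Rule 2 (nasal place assimilation): /n/ precedes the labial consonant /b/, so it assimilates in place to [m]. /menbaanogpid/ → membaanogpid.
Rule 3 (regressive voicing assimilation): /g/ precedes the voiceless obstruent /p/, so it devoices to [k] by assimilation. /membaanogpid/ → membaanokpid.
Rule 4 (stop-cluster a-epenthesis): /k/ and /p/ form a stop–stop cluster, so [a] is inserted between them. /membaanokpid/ → membaanokapid.
Rule 5 (final devoicing): /d/ is a voiced stop in word-final position, so it devoices to [t]. /membaanokapid/ → membaanokapit.

membaanokapit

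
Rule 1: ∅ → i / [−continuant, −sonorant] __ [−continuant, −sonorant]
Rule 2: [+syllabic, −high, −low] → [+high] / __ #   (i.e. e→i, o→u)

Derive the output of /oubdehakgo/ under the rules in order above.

oubidehakigu

Rule 1 (stop-cluster i-epenthesis): /b/ and /d/ form a stop–stop cluster, so [i] is inserted between them. /k/ and /g/ form a stop–stop cluster, so [i] is inserted between them. /oubdehakgo/ → oubidehakigo.
Rule 2 (final vowel raising): /o/ is a mid vowel in word-final position, so it raises to [u]. /oubidehakigo/ → oubidehakigu.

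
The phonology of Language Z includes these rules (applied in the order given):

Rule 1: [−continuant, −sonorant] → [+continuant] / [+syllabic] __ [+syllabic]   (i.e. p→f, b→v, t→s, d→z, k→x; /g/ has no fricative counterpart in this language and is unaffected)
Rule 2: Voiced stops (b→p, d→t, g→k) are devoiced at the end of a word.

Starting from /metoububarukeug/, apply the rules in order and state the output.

Rule 1 (intervocalic spirantization): /t/ is a stop between vowels /e/ and /o/, so it spirantizes to the fricative [s]. /b/ is a stop between vowels /u/ and /u/, so it spirantizes to the fricative [v]. /b/ is a stop between vowels /u/ and /a/, so it spirantizes to the fricative [v]. /k/ is a stop between vowels /u/ and /e/, so it spirantizes to the fricative [x]. /metoububarukeug/ → mesouvuvaruxeug.
Rule 2 (final devoicing): /g/ is a voiced stop in word-final position, so it devoices to [k]. /mesouvuvaruxeug/ → mesouvuvaruxeuk.

mesouvuvaruxeuk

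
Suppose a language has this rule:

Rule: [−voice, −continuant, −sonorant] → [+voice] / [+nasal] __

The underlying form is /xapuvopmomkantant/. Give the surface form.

Scanning /xapuvopmomkantant/: /p/ at position 3 is not in the conditioning environment; /p/ at position 7 is not in the conditioning environment; /k/ is a voiceless stop immediately after the nasal /m/, so it voices to [g]; /t/ is a voiceless stop immediately after the nasal /n/, so it voices to [d]; /t/ is a voiceless stop immediately after the nasal /n/, so it voices to [d].
Result: [xapuvopmomgandand].

xapuvopmomgandand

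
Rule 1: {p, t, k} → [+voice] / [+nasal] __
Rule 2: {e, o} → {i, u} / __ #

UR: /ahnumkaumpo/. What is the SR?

ahnumgaumbu

Rule 1 (post-nasal voicing): /k/ is a voiceless stop immediately after the nasal /m/, so it voices to [g]. /p/ is a voiceless stop immediately after the nasal /m/, so it voices to [b]. /ahnumkaumpo/ → ahnumgaumbo.
Rule 2 (final vowel raising): /o/ is a mid vowel in word-final position, so it raises to [u]. /ahnumgaumbo/ → ahnumgaumbu.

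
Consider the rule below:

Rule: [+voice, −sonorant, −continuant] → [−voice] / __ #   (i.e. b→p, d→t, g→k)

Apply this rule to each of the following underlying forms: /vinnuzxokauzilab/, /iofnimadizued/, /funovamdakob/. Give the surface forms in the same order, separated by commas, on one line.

/vinnuzxokauzilab/: /b/ is a voiced stop in word-final position, so it devoices to [p]. → [vinnuzxokauzilap].
/iofnimadizued/: /d/ is a voiced stop in word-final position, so it devoices to [t]. → [iofnimadizuet].
/funovamdakob/: /b/ is a voiced stop in word-final position, so it devoices to [p]. → [funovamdakop].

vinnuzxokauzilap, iofnimadizuet, funovamdakop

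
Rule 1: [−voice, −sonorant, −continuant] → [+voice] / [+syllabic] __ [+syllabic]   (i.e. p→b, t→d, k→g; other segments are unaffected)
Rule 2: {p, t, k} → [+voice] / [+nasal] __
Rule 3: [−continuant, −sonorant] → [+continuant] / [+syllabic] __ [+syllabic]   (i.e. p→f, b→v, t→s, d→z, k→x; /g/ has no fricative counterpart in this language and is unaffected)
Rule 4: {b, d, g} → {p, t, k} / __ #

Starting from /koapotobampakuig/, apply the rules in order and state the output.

koavozovambaguik

Rule 1 (intervocalic voicing): /p/ is a voiceless stop between vowels /a/ and /o/, so it voices to [b]. /t/ is a voiceless stop between vowels /o/ and /o/, so it voices to [d]. /k/ is a voiceless stop between vowels /a/ and /u/, so it voices to [g]. /koapotobampakuig/ → koabodobampaguig.
Rule 2 (post-nasal voicing): /p/ is a voiceless stop immediately after the nasal /m/, so it voices to [b]. /koabodobampaguig/ → koabodobambaguig.
Rule 3 (intervocalic spirantization): /b/ is a stop between vowels /a/ and /o/, so it spirantizes to the fricative [v]. /d/ is a stop between vowels /o/ and /o/, so it spirantizes to the fricative [z]. /b/ is a stop between vowels /o/ and /a/, so it spirantizes to the fricative [v]. /koabodobambaguig/ → koavozovambaguig.
Rule 4 (final devoicing): /g/ is a voiced stop in word-final position, so it devoices to [k]. /koavozovambaguig/ → koavozovambaguik.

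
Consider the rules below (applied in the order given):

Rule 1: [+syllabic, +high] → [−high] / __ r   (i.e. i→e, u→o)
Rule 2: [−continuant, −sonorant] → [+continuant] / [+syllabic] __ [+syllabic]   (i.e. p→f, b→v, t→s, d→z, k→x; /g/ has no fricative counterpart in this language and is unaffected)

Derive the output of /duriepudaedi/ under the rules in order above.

doriefuzaezi

Rule 1 (pre-rhotic lowering): /u/ is a high vowel immediately before /r/, so it lowers to [o]. /duriepudaedi/ → doriepudaedi.
Rule 2 (intervocalic spirantization): /p/ is a stop between vowels /e/ and /u/, so it spirantizes to the fricative [f]. /d/ is a stop between vowels /u/ and /a/, so it spirantizes to the fricative [z]. /d/ is a stop between vowels /e/ and /i/, so it spirantizes to the fricative [z]. /doriepudaedi/ → doriefuzaezi.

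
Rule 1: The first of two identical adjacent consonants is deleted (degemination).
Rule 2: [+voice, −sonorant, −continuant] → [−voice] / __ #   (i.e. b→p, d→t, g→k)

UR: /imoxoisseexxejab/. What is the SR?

Rule 1 (degemination): /ss/ is a geminate; the first /s/ deletes. /xx/ is a geminate; the first /x/ deletes. /imoxoisseexxejab/ → imoxoiseexejab.
Rule 2 (final devoicing): /b/ is a voiced stop in word-final position, so it devoices to [p]. /imoxoiseexejab/ → imoxoiseexejap.

imoxoiseexejap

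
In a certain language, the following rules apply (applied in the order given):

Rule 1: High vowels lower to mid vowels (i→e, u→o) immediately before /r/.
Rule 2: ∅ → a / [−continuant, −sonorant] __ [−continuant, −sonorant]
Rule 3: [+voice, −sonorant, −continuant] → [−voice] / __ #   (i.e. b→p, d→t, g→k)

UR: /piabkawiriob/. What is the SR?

Rule 1 (pre-rhotic lowering): /i/ is a high vowel immediately before /r/, so it lowers to [e]. /piabkawiriob/ → piabkaweriob.
Rule 2 (stop-cluster a-epenthesis): /b/ and /k/ form a stop–stop cluster, so [a] is inserted between them. /piabkaweriob/ → piabakaweriob.
Rule 3 (final devoicing): /b/ is a voiced stop in word-final position, so it devoices to [p]. /piabakaweriob/ → piabakaweriop.

piabakaweriop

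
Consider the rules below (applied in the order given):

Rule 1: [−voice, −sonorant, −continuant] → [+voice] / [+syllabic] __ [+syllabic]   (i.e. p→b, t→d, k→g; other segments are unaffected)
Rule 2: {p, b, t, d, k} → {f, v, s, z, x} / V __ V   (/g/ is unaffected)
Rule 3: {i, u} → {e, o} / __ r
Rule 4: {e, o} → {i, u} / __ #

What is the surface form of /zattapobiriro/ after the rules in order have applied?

zattavovereru

Rule 1 (intervocalic voicing): /p/ is a voiceless stop between vowels /a/ and /o/, so it voices to [b]. /zattapobiriro/ → zattabobiriro.
Rule 2 (intervocalic spirantization): /b/ is a stop between vowels /a/ and /o/, so it spirantizes to the fricative [v]. /b/ is a stop between vowels /o/ and /i/, so it spirantizes to the fricative [v]. /zattabobiriro/ → zattavoviriro.
Rule 3 (pre-rhotic lowering): /i/ is a high vowel immediately before /r/, so it lowers to [e]. /i/ is a high vowel immediately before /r/, so it lowers to [e]. /zattavoviriro/ → zattavoverero.
Rule 4 (final vowel raising): /o/ is a mid vowel in word-final position, so it raises to [u]. /zattavoverero/ → zattavovereru.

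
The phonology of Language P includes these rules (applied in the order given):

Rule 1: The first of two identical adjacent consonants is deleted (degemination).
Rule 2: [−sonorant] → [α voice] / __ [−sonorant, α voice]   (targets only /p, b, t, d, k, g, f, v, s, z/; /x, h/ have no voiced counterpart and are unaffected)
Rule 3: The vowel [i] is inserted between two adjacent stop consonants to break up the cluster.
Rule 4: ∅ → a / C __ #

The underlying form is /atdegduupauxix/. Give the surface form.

adidegiduupauxixa

Rule 1 (degemination): no segment meets the environment; /atdegduupauxix/ is unchanged.
Rule 2 (regressive voicing assimilation): /t/ precedes the voiced obstruent /d/, so it voices to [d] by assimilation. /atdegduupauxix/ → addegduupauxix.
Rule 3 (stop-cluster i-epenthesis): /d/ and /d/ form a stop–stop cluster, so [i] is inserted between them. /g/ and /d/ form a stop–stop cluster, so [i] is inserted between them. /addegduupauxix/ → adidegiduupauxix.
Rule 4 (final a-epenthesis): the form ends in the consonant /x/, so [a] is inserted word-finally. /adidegiduupauxix/ → adidegiduupauxixa.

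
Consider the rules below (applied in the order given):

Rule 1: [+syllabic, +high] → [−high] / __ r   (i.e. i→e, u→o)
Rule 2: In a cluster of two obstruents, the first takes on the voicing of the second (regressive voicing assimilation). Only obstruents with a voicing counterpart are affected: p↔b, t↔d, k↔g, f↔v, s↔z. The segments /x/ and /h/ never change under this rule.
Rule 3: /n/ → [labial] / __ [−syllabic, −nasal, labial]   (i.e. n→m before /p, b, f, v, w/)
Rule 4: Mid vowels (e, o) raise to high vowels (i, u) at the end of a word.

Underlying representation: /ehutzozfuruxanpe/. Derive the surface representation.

ehudzosforuxampi

Rule 1 (pre-rhotic lowering): /u/ is a high vowel immediately before /r/, so it lowers to [o]. /ehutzozfuruxanpe/ → ehutzozforuxanpe.
Rule 2 (regressive voicing assimilation): /t/ precedes the voiced obstruent /z/, so it voices to [d] by assimilation. /z/ precedes the voiceless obstruent /f/, so it devoices to [s] by assimilation. /ehutzozforuxanpe/ → ehudzosforuxanpe.
Rule 3 (nasal place assimilation): /n/ precedes the labial consonant /p/, so it assimilates in place to [m]. /ehudzosforuxanpe/ → ehudzosforuxampe.
Rule 4 (final vowel raising): /e/ is a mid vowel in word-final position, so it raises to [i]. /ehudzosforuxampe/ → ehudzosforuxampi.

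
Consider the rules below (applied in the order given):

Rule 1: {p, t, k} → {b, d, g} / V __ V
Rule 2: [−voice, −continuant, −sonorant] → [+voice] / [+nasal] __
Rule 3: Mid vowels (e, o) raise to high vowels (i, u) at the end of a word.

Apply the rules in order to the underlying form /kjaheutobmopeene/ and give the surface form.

kjaheudobmobeeni

Rule 1 (intervocalic voicing): /t/ is a voiceless stop between vowels /u/ and /o/, so it voices to [d]. /p/ is a voiceless stop between vowels /o/ and /e/, so it voices to [b]. /kjaheutobmopeene/ → kjaheudobmobeene.
Rule 2 (post-nasal voicing): no segment meets the environment; /kjaheudobmobeene/ is unchanged.
Rule 3 (final vowel raising): /e/ is a mid vowel in word-final position, so it raises to [i]. /kjaheudobmobeene/ → kjaheudobmobeeni.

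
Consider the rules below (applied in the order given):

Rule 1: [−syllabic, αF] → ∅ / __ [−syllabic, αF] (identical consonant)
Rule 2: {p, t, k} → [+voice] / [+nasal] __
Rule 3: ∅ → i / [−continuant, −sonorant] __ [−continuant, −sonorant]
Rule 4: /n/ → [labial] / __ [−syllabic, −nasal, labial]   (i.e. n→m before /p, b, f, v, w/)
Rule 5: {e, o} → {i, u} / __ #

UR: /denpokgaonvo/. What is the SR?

dembokigaomvu

Rule 1 (degemination): no segment meets the environment; /denpokgaonvo/ is unchanged.
Rule 2 (post-nasal voicing): /p/ is a voiceless stop immediately after the nasal /n/, so it voices to [b]. /denpokgaonvo/ → denbokgaonvo.
Rule 3 (stop-cluster i-epenthesis): /k/ and /g/ form a stop–stop cluster, so [i] is inserted between them. /denbokgaonvo/ → denbokigaonvo.
Rule 4 (nasal place assimilation): /n/ precedes the labial consonant /b/, so it assimilates in place to [m]. /n/ precedes the labial consonant /v/, so it assimilates in place to [m]. /denbokigaonvo/ → dembokigaomvo.
Rule 5 (final vowel raising): /o/ is a mid vowel in word-final position, so it raises to [u]. /dembokigaomvo/ → dembokigaomvu.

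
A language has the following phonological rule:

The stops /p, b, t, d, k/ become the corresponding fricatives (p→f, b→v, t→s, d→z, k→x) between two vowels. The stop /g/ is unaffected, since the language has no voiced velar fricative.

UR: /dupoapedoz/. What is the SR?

dufoafezoz

Scanning /dupoapedoz/: /d/ at position 1 is not in the conditioning environment; /p/ is a stop between vowels /u/ and /o/, so it spirantizes to the fricative [f]; /p/ is a stop between vowels /a/ and /e/, so it spirantizes to the fricative [f]; /d/ is a stop between vowels /e/ and /o/, so it spirantizes to the fricative [z].
Result: [dufoafezoz].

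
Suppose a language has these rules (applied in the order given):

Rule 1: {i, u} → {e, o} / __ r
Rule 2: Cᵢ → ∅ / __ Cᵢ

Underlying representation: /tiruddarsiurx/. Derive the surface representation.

terudarsiorx

Rule 1 (pre-rhotic lowering): /i/ is a high vowel immediately before /r/, so it lowers to [e]. /u/ is a high vowel immediately before /r/, so it lowers to [o]. /tiruddarsiurx/ → teruddarsiorx.
Rule 2 (degemination): /dd/ is a geminate; the first /d/ deletes. /teruddarsiorx/ → terudarsiorx.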